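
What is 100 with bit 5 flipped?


100 ^ (1 << 5) = 100 ^ 32 = 68

68


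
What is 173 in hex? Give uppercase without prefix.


173 = AD hex

AD


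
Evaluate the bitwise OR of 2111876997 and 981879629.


0b1111101111000001010111110000101 | 0b111010100001100100101101001101 = 0b1111111111001101110111111001101 = 2145841101

2145841101


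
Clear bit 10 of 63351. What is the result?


63351 & ~(1 << 10) = 62327

62327


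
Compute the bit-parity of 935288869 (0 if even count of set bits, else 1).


0b110111101111110110000000100101 has 17 ones => parity 1

1


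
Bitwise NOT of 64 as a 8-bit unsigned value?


~0b1000000 = 0b10111111 = 191 (8-bit unsigned)

191


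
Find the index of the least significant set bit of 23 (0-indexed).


0b10111. Lowest set bit at position 0

0


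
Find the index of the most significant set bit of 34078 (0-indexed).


0b1000010100011110. Highest set bit at position 15

15


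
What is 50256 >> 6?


0b1100010001010000 >> 6 = 0b1100010001 = 785

785


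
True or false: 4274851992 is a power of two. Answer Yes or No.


0b11111110110011010001000010011000. Multiple bits set => No

No


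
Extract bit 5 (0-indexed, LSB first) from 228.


0b11100100, position 5 = 1

1


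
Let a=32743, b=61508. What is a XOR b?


32743 ^ 61508 = 36771

36771


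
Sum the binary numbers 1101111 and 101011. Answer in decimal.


1101111 + 101011 = 10011010 = 154

154


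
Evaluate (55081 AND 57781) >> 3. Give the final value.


Step 1: 55081 & 57781 = 49441
Step 2: 49441 >> 3 = 6180

6180


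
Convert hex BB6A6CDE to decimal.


BB6A6CDE hex = 3144314078 decimal

3144314078


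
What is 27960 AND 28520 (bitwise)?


0b110110100111000 & 0b110111101101000 = 0b110110100101000 = 27944

27944


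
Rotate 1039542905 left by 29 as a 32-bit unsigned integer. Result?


Rotate 0b111101111101100010101001111001 left by 29 (32-bit) = 0b100111101111101100010101001111 = 666813775

666813775


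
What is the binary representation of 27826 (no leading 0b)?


27826 = 110110010110010 in binary

110110010110010


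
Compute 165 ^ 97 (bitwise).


0b10100101 ^ 0b1100001 = 0b11000100 = 196

196


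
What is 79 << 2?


0b1001111 << 2 = 0b100111100 = 316

316


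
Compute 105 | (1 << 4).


105 | (1 << 4) = 105 | 16 = 121

121


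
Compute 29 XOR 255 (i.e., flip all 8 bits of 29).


29 ^ 255 = 226

226


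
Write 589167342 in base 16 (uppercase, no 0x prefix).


589167342 = 231DFAEE hex

231DFAEE


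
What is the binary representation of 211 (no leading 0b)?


211 = 11010011 in binary

11010011


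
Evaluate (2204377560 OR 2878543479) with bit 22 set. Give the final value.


Step 1: 2204377560 | 2878543479 = 2885105663
Step 2: 2885105663 | (1 << 22) = 2885105663 | 4194304 = 2885105663

2885105663


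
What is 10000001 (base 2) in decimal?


10000001 in decimal = 129

129


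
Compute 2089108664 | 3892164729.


0b1111100100001010100010010111000 | 0b11100111111111011011100001111001 = 0b11111111111111011111110011111001 = 4294835449

4294835449


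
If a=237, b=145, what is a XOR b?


237 ^ 145 = 124

124


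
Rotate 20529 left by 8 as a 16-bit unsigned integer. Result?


Rotate 0b101000000110001 left by 8 (16-bit) = 0b11000101010000 = 12624

12624


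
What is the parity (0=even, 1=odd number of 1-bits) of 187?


0b10111011 has 6 ones => parity 0

0


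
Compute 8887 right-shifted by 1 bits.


0b10001010110111 >> 1 = 0b1000101011011 = 4443

4443


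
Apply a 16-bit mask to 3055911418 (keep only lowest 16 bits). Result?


3055911418 & 65535 = 33274

33274


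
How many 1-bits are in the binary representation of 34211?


0b1000010110100011 has 7 set bits

7


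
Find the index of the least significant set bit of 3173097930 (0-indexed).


0b10111101001000011010000111001010. Lowest set bit at position 1

1


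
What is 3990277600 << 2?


0b11101101110101101100110111100000 << 2 = 0b1110110111010110110011011110000000 = 15961110400

15961110400


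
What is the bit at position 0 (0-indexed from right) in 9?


0b1001, position 0 = 1

1


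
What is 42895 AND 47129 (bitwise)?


0b1010011110001111 & 0b1011100000011001 = 0b1010000000001001 = 40969

40969


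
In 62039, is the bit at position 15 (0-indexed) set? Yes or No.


0b1111001001010111, bit 15 = 1. Yes

Yes


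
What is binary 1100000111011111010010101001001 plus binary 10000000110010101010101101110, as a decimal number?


1100000111011111010010101001001 + 10000000110010101010101101110 = 1110001000010001111101010110111 = 1896413879

1896413879


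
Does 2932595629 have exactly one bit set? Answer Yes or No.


0b10101110110010111101101110101101. Multiple bits set => No

No


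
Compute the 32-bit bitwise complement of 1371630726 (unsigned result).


~0b1010001110000010110110010000110 = 0b10101110001111101001001101111001 = 2923336569 (32-bit unsigned)

2923336569


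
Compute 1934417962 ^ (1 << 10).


1934417962 ^ (1 << 10) = 1934417962 ^ 1024 = 1934418986

1934418986


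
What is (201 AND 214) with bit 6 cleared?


Step 1: 201 & 214 = 192
Step 2: 192 & ~(1 << 6) = 128

128


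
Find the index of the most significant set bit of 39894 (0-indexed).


0b1001101111010110. Highest set bit at position 15

15


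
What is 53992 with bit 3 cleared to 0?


53992 & ~(1 << 3) = 53984

53984


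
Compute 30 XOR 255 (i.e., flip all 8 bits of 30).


30 ^ 255 = 225

225


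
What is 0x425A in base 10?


425A hex = 16986 decimal

16986


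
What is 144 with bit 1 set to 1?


144 | (1 << 1) = 144 | 2 = 146

146


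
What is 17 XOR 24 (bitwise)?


0b10001 ^ 0b11000 = 0b1001 = 9

9


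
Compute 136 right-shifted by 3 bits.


0b10001000 >> 3 = 0b10001 = 17

17


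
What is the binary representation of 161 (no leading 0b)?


161 = 10100001 in binary

10100001


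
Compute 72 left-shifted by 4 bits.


0b1001000 << 4 = 0b10010000000 = 1152

1152


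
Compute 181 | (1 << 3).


181 | (1 << 3) = 181 | 8 = 189

189


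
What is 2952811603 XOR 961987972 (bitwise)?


0b10110000000000000101010001010011 ^ 0b111001010101101100010110000100 = 0b10001001010101101001000111010111 = 2304152023

2304152023


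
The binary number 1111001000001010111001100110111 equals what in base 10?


1111001000001010111001100110111 in decimal = 2030400311

2030400311


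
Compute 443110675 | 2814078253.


0b11010011010010101010100010011 | 0b10100111101110110110110100101101 = 0b10111111111110110111110100111111 = 3220929855

3220929855


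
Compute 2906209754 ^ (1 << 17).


2906209754 ^ (1 << 17) = 2906209754 ^ 131072 = 2906340826

2906340826


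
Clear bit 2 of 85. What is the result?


85 & ~(1 << 2) = 81

81


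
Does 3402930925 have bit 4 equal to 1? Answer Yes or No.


0b11001010110101001001101011101101, bit 4 = 0. No

No


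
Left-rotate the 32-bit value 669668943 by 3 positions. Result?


Rotate 0b100111111010100101011001001111 left by 3 (32-bit) = 0b111111010100101011001001111001 = 1062384249

1062384249


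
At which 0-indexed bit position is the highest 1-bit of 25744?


0b110010010010000. Highest set bit at position 14

14


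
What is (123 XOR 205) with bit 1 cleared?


Step 1: 123 ^ 205 = 182
Step 2: 182 & ~(1 << 1) = 180

180


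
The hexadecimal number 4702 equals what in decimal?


4702 hex = 18178 decimal

18178


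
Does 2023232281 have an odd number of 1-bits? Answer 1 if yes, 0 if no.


0b1111000100110000001001100011001 has 13 ones => parity 1

1


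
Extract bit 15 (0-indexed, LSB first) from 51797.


0b1100101001010101, position 15 = 1

1


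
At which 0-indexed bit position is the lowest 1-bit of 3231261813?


0b11000000100110010010010001110101. Lowest set bit at position 0

0


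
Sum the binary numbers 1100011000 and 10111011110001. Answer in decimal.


1100011000 + 10111011110001 = 11001000001001 = 12809

12809


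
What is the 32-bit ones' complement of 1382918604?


1382918604 ^ 4294967295 = 2912048691

2912048691


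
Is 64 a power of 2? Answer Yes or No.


0b1000000. Only one bit set => Yes

Yes


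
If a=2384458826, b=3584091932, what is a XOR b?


2384458826 ^ 3584091932 = 1539248982

1539248982


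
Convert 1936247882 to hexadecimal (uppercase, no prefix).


1936247882 = 7368CC4A hex

7368CC4A


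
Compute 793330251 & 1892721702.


0b101111010010010100001001001011 & 0b1110000110100001010010000100110 = 0b100000010000000000000000000010 = 541065218

541065218


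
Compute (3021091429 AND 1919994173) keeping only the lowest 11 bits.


Step 1: 3021091429 & 1919994173 = 806354981
Step 2: 806354981 & 2047 = 37

37


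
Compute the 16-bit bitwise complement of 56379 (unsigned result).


~0b1101110000111011 = 0b10001111000100 = 9156 (16-bit unsigned)

9156


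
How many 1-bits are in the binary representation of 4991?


0b1001101111111 has 10 set bits

10


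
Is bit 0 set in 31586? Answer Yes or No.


0b111101101100010, bit 0 = 0. No

No


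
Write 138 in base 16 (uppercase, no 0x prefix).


138 = 8A hex

8A


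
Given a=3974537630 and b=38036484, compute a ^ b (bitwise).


3974537630 ^ 38036484 = 4003644826

4003644826


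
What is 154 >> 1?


0b10011010 >> 1 = 0b1001101 = 77

77


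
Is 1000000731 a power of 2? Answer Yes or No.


0b111011100110101100110011011011. Multiple bits set => No

No


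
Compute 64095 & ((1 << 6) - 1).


64095 & 63 = 31

31


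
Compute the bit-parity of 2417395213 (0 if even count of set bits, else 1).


0b10010000000101101000011000001101 has 11 ones => parity 1

1


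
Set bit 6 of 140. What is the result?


140 | (1 << 6) = 140 | 64 = 204

204


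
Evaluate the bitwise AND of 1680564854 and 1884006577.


0b1100100001010110110001001110110 & 0b1110000010010111010100010110001 = 0b1100000000010110010000000110000 = 1611341872

1611341872


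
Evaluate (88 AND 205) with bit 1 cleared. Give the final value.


Step 1: 88 & 205 = 72
Step 2: 72 & ~(1 << 1) = 72

72


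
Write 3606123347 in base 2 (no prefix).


3606123347 = 11010110111100010001001101010011 in binary

11010110111100010001001101010011


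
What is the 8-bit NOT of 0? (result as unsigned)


~0b0 = 0b11111111 = 255 (8-bit unsigned)

255


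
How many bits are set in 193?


0b11000001 has 3 set bits

3


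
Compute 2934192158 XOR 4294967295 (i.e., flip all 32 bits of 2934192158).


2934192158 ^ 4294967295 = 1360775137

1360775137


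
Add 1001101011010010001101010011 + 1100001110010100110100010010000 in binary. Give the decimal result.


1001101011010010001101010011 + 1100001110010100110100010010000 = 1101011011101111000101111100011 = 1802996707

1802996707


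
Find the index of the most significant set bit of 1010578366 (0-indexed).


0b111100001111000011001110111110. Highest set bit at position 29

29


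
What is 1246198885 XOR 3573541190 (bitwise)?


0b1001010010001110111110001100101 ^ 0b11010100111111111110100101000110 = 0b10011110101110001001010100100011 = 2662896931

2662896931


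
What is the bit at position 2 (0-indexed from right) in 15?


0b1111, position 2 = 1

1


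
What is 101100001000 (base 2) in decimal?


101100001000 in decimal = 2824

2824


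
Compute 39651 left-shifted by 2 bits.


0b1001101011100011 << 2 = 0b100110101110001100 = 158604

158604


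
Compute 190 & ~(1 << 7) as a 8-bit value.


190 & ~(1 << 7) = 62

62


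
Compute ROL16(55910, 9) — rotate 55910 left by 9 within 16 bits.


Rotate 0b1101101001100110 left by 9 (16-bit) = 0b1100110110110100 = 52660

52660


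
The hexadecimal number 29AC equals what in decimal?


29AC hex = 10668 decimal

10668


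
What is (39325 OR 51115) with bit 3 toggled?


Step 1: 39325 | 51115 = 57279
Step 2: 57279 ^ (1 << 3) = 57279 ^ 8 = 57271

57271


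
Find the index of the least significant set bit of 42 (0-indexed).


0b101010. Lowest set bit at position 1

1


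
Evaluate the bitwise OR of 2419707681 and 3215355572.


0b10010000001110011100111100100001 | 0b10111111101001100110111010110100 = 0b10111111101111111110111110110101 = 3217026997

3217026997


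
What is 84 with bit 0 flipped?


84 ^ (1 << 0) = 84 ^ 1 = 85

85


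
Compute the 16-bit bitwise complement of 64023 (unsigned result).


~0b1111101000010111 = 0b10111101000 = 1512 (16-bit unsigned)

1512


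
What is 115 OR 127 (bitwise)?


0b1110011 | 0b1111111 = 0b1111111 = 127

127


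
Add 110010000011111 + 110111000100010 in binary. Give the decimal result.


110010000011111 + 110111000100010 = 1101001001000001 = 53825

53825


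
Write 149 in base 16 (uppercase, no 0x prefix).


149 = 95 hex

95


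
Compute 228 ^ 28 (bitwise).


0b11100100 ^ 0b11100 = 0b11111000 = 248

248


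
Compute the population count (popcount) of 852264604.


0b110010110011001000011010011100 has 14 set bits

14


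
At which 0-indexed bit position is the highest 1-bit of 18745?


0b100100100111001. Highest set bit at position 14

14


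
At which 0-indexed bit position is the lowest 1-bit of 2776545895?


0b10100101011111101011101001100111. Lowest set bit at position 0

0


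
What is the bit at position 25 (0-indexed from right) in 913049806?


0b110110011011000000100011001110, position 25 = 1

1


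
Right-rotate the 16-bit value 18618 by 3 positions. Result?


Rotate 0b100100010111010 right by 3 (16-bit) = 0b100100100010111 = 18711

18711


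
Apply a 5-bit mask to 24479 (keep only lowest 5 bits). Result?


24479 & 31 = 31

31


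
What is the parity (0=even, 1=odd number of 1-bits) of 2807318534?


0b10100111010101000100100000000110 has 12 ones => parity 0

0


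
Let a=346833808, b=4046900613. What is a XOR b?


346833808 ^ 4046900613 = 3852111381

3852111381


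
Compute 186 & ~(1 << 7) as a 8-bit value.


186 & ~(1 << 7) = 58

58


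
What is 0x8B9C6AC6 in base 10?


8B9C6AC6 hex = 2342283974 decimal

2342283974


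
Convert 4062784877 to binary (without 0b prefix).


4062784877 = 11110010001010010010110101101101 in binary

11110010001010010010110101101101


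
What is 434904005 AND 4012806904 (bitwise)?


0b11001111011000001101111000101 & 0b11101111001011101001001011111000 = 0b1001001011000001001011000000 = 153883328

153883328


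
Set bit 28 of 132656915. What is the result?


132656915 | (1 << 28) = 132656915 | 268435456 = 401092371

401092371


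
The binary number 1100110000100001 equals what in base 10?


1100110000100001 in decimal = 52257

52257


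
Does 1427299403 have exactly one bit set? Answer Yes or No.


0b1010101000100101101110001001011. Multiple bits set => No

No


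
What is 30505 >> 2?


0b111011100101001 >> 2 = 0b1110111001010 = 7626

7626


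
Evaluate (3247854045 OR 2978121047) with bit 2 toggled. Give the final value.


Step 1: 3247854045 | 2978121047 = 4053194207
Step 2: 4053194207 ^ (1 << 2) = 4053194207 ^ 4 = 4053194203

4053194203


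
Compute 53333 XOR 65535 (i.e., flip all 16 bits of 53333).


53333 ^ 65535 = 12202

12202


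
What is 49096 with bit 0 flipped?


49096 ^ (1 << 0) = 49096 ^ 1 = 49097

49097


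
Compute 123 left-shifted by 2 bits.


0b1111011 << 2 = 0b111101100 = 492

492


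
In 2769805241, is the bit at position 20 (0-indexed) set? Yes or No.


0b10100101000101111101111110111001, bit 20 = 1. Yes

Yes


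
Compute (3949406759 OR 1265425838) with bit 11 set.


Step 1: 3949406759 | 1265425838 = 3949985711
Step 2: 3949985711 | (1 << 11) = 3949985711 | 2048 = 3949985711

3949985711


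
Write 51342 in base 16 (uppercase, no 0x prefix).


51342 = C88E hex

C88E


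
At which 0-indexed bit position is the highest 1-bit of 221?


0b11011101. Highest set bit at position 7

7


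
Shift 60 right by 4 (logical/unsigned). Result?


0b111100 >> 4 = 0b11 = 3

3


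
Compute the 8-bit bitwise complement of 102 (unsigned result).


~0b1100110 = 0b10011001 = 153 (8-bit unsigned)

153


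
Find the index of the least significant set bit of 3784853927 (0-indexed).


0b11100001100110000100100110100111. Lowest set bit at position 0

0


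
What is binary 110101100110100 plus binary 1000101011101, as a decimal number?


110101100110100 + 1000101011101 = 111110010010001 = 31889

31889


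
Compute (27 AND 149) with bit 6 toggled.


Step 1: 27 & 149 = 17
Step 2: 17 ^ (1 << 6) = 17 ^ 64 = 81

81


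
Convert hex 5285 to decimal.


5285 hex = 21125 decimal

21125


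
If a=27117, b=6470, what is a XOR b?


27117 ^ 6470 = 28843

28843


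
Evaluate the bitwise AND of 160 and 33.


0b10100000 & 0b100001 = 0b100000 = 32

32


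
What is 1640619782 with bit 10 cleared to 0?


1640619782 & ~(1 << 10) = 1640618758

1640618758


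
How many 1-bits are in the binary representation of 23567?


0b101110000001111 has 8 set bits

8


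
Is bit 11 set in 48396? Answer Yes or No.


0b1011110100001100, bit 11 = 1. Yes

Yes


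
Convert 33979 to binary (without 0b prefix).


33979 = 1000010010111011 in binary

1000010010111011


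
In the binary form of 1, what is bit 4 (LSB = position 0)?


0b1, position 4 = 0

0


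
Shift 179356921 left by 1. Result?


0b1010101100001100010011111001 << 1 = 0b10101011000011000100111110010 = 358713842

358713842


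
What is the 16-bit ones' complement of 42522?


42522 ^ 65535 = 23013

23013


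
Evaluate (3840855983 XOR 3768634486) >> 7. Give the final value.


Step 1: 3840855983 ^ 3768634486 = 72221657
Step 2: 72221657 >> 7 = 564231

564231


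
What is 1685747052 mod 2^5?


1685747052 & 31 = 12

12


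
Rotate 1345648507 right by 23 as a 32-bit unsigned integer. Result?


Rotate 0b1010000001101001111011101111011 right by 23 (32-bit) = 0b1101001111011101111011010100000 = 1777268384

1777268384


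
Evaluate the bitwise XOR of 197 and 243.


0b11000101 ^ 0b11110011 = 0b110110 = 54

54


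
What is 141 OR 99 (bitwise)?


0b10001101 | 0b1100011 = 0b11101111 = 239

239


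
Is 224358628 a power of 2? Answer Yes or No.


0b1101010111110111000011100100. Multiple bits set => No

No


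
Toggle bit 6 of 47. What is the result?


47 ^ (1 << 6) = 47 ^ 64 = 111

111


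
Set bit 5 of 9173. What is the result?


9173 | (1 << 5) = 9173 | 32 = 9205

9205


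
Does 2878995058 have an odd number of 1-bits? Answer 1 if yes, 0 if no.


0b10101011100110011111101001110010 has 19 ones => parity 1

1


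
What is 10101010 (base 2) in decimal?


10101010 in decimal = 170

170


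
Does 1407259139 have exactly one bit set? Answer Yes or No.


0b1010011111000010001001000000011. Multiple bits set => No

No


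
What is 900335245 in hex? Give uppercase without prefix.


900335245 = 35AA068D hex

35AA068D


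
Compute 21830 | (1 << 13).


21830 | (1 << 13) = 21830 | 8192 = 30022

30022


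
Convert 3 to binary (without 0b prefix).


3 = 11 in binary

11


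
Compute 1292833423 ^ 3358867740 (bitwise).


0b1001101000011110001001010001111 ^ 0b11001000001101000100000100011100 = 0b10000101001110110101001110010011 = 2235257747

2235257747


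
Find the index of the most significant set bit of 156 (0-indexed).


0b10011100. Highest set bit at position 7

7


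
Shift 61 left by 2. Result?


0b111101 << 2 = 0b11110100 = 244

244


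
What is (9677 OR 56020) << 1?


Step 1: 9677 | 56020 = 65501
Step 2: 65501 << 1 = 131002

131002


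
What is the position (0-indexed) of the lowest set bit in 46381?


0b1011010100101101. Lowest set bit at position 0

0


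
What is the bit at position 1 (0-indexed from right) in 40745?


0b1001111100101001, position 1 = 0

0


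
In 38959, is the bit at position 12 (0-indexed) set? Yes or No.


0b1001100000101111, bit 12 = 1. Yes

Yes


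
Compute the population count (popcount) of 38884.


0b1001011111100100 has 9 set bits

9


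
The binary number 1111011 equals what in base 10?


1111011 in decimal = 123

123


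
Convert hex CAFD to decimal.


CAFD hex = 51965 decimal

51965


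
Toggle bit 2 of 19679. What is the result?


19679 ^ (1 << 2) = 19679 ^ 4 = 19675

19675


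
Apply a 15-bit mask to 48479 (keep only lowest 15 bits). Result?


48479 & 32767 = 15711

15711


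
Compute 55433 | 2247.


0b1101100010001001 | 0b100011000111 = 0b1101100011001111 = 55503

55503


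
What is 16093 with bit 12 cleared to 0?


16093 & ~(1 << 12) = 11997

11997


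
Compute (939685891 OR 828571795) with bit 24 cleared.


Step 1: 939685891 | 828571795 = 962820243
Step 2: 962820243 & ~(1 << 24) = 946043027

946043027


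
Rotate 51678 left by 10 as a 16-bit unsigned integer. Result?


Rotate 0b1100100111011110 left by 10 (16-bit) = 0b111101100100111 = 31527

31527


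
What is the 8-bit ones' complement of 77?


77 ^ 255 = 178

178


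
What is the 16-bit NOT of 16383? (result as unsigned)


~0b11111111111111 = 0b1100000000000000 = 49152 (16-bit unsigned)

49152


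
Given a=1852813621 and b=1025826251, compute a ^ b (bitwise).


1852813621 ^ 1025826251 = 1397452030

1397452030


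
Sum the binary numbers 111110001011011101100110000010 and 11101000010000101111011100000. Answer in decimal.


111110001011011101100110000010 + 11101000010000101111011100000 = 1011011001101100011100001100010 = 1530280034

1530280034


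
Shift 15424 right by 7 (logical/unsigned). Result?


0b11110001000000 >> 7 = 0b1111000 = 120

120


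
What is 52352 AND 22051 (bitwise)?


0b1100110010000000 & 0b101011000100011 = 0b100010000000000 = 17408

17408


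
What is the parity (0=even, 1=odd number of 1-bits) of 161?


0b10100001 has 3 ones => parity 1

1


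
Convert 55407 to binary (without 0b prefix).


55407 = 1101100001101111 in binary

1101100001101111


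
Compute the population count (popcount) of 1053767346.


0b111110110011110011011010110010 has 19 set bits

19


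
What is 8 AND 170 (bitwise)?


0b1000 & 0b10101010 = 0b1000 = 8

8


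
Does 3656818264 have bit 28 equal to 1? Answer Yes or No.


0b11011001111101101001111001011000, bit 28 = 1. Yes

Yes


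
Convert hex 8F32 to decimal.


8F32 hex = 36658 decimal

36658


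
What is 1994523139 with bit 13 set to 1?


1994523139 | (1 << 13) = 1994523139 | 8192 = 1994531331

1994531331


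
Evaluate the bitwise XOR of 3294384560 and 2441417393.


0b11000100010111000101000110110000 ^ 0b10010001100001010001001010110001 = 0b1010101110110010100001100000001 = 1440301825

1440301825


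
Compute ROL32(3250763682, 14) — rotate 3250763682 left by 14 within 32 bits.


Rotate 0b11000001110000101011011110100010 left by 14 (32-bit) = 0b10101101111010001011000001110000 = 2917707888

2917707888


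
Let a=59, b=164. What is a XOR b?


59 ^ 164 = 159

159


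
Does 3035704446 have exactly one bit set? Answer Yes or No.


0b10110100111100010010110001111110. Multiple bits set => No

No


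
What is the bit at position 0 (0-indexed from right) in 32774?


0b1000000000000110, position 0 = 0

0


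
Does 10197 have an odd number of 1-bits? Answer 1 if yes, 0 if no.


0b10011111010101 has 9 ones => parity 1

1


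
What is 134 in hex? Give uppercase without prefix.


134 = 86 hex

86


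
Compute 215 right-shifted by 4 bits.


0b11010111 >> 4 = 0b1101 = 13

13


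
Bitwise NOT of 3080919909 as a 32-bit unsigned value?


~0b10110111101000110001101101100101 = 0b1001000010111001110010010011010 = 1214047386 (32-bit unsigned)

1214047386


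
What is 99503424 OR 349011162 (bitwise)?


0b101111011100100110101000000 | 0b10100110011010111110011011010 = 0b10101111011110111110111011010 = 368016858

368016858


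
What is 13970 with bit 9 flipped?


13970 ^ (1 << 9) = 13970 ^ 512 = 13458

13458


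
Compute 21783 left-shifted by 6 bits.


0b101010100010111 << 6 = 0b101010100010111000000 = 1394112

1394112


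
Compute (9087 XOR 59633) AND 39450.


Step 1: 9087 ^ 59633 = 52110
Step 2: 52110 & 39450 = 35338

35338


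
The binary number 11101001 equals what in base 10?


11101001 in decimal = 233

233


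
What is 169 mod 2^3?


169 & 7 = 1

1


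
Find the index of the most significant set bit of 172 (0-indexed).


0b10101100. Highest set bit at position 7

7


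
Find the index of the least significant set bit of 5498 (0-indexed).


0b1010101111010. Lowest set bit at position 1

1


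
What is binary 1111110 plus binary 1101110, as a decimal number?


1111110 + 1101110 = 11101100 = 236

236


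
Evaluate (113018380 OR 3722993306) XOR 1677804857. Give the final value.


Step 1: 113018380 | 3722993306 = 3757891230
Step 2: 3757891230 ^ 1677804857 = 3153959847

3153959847


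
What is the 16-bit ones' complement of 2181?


2181 ^ 65535 = 63354

63354


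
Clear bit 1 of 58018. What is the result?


58018 & ~(1 << 1) = 58016

58016


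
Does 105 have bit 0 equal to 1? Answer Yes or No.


0b1101001, bit 0 = 1. Yes

Yes


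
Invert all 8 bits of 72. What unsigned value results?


72 ^ 255 = 183

183


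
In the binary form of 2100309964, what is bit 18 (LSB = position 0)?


0b1111101001100000010111111001100, position 18 = 0

0


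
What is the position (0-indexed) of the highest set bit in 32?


0b100000. Highest set bit at position 5

5


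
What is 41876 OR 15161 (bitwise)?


0b1010001110010100 | 0b11101100111001 = 0b1011101110111101 = 48061

48061


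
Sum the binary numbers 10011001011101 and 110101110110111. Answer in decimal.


10011001011101 + 110101110110111 = 1001001000010100 = 37396

37396


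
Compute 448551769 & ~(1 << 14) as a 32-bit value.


448551769 & ~(1 << 14) = 448535385

448535385


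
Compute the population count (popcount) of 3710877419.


0b11011101001011110111111011101011 has 23 set bits

23


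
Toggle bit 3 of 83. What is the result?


83 ^ (1 << 3) = 83 ^ 8 = 91

91


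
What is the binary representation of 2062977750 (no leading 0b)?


2062977750 = 1111010111101101000101011010110 in binary

1111010111101101000101011010110


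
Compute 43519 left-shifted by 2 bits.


0b1010100111111111 << 2 = 0b101010011111111100 = 174076

174076


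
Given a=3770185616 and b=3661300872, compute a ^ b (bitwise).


3770185616 ^ 3661300872 = 981693208

981693208


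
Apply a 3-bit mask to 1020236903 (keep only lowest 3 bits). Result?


1020236903 & 7 = 7

7


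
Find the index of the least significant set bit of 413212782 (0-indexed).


0b11000101000010010000001101110. Lowest set bit at position 1

1


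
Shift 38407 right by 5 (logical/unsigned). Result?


0b1001011000000111 >> 5 = 0b10010110000 = 1200

1200


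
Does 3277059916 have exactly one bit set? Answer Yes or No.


0b11000011010100111111011101001100. Multiple bits set => No

No


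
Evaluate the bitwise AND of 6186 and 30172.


0b1100000101010 & 0b111010111011100 = 0b1000000001000 = 4104

4104


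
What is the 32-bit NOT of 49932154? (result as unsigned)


~0b10111110011110011101111010 = 0b11111101000001100001100010000101 = 4245035141 (32-bit unsigned)

4245035141


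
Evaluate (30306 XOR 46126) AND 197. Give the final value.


Step 1: 30306 ^ 46126 = 49740
Step 2: 49740 & 197 = 68

68


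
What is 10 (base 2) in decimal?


10 in decimal = 2

2


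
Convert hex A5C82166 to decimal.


A5C82166 hex = 2781356390 decimal

2781356390


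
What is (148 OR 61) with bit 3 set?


Step 1: 148 | 61 = 189
Step 2: 189 | (1 << 3) = 189 | 8 = 189

189


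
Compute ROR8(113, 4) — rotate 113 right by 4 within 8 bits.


Rotate 0b1110001 right by 4 (8-bit) = 0b10111 = 23

23


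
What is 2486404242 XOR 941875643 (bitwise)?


0b10010100001100111000010010010010 ^ 0b111000001000111110000110111011 = 0b10101100000100000110010100101001 = 2886755625

2886755625


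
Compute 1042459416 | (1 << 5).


1042459416 | (1 << 5) = 1042459416 | 32 = 1042459448

1042459448


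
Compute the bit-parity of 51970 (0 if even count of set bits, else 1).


0b1100101100000010 has 6 ones => parity 0

0


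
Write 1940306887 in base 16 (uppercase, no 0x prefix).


1940306887 = 73A6BBC7 hex

73A6BBC7


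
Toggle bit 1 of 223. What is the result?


223 ^ (1 << 1) = 223 ^ 2 = 221

221


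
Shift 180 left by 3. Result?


0b10110100 << 3 = 0b10110100000 = 1440

1440


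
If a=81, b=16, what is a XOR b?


81 ^ 16 = 65

65


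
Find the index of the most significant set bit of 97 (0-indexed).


0b1100001. Highest set bit at position 6

6


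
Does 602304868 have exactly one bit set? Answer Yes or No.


0b100011111001100111000101100100. Multiple bits set => No

No


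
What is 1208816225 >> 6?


0b1001000000011010001001001100001 >> 6 = 0b1001000000011010001001001 = 18887753

18887753


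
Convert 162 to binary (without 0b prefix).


162 = 10100010 in binary

10100010


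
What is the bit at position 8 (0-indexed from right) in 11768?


0b10110111111000, position 8 = 1

1


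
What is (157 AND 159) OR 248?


Step 1: 157 & 159 = 157
Step 2: 157 | 248 = 253

253


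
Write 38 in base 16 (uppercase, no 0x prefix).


38 = 26 hex

26


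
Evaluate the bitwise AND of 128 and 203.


0b10000000 & 0b11001011 = 0b10000000 = 128

128


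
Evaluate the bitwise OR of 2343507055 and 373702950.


0b10001011101011110001010001101111 | 0b10110010001100100000100100110 = 0b10011111111011110101010101101111 = 2683262319

2683262319


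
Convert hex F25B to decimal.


F25B hex = 62043 decimal

62043


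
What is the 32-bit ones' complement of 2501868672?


2501868672 ^ 4294967295 = 1793098623

1793098623


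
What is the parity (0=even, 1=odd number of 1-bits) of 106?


0b1101010 has 4 ones => parity 0

0


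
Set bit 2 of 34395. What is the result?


34395 | (1 << 2) = 34395 | 4 = 34399

34399


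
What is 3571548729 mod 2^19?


3571548729 & 524287 = 98873

98873


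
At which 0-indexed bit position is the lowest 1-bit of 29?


0b11101. Lowest set bit at position 0

0


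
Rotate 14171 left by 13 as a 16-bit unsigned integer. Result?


Rotate 0b11011101011011 left by 13 (16-bit) = 0b110011011101011 = 26347

26347


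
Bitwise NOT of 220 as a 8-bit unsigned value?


~0b11011100 = 0b100011 = 35 (8-bit unsigned)

35


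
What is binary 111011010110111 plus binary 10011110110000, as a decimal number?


111011010110111 + 10011110110000 = 1001111001100111 = 40551

40551


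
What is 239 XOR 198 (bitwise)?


0b11101111 ^ 0b11000110 = 0b101001 = 41

41


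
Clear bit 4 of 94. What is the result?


94 & ~(1 << 4) = 78

78


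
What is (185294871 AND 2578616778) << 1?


Step 1: 185294871 & 2578616778 = 151126018
Step 2: 151126018 << 1 = 302252036

302252036


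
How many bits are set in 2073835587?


0b1111011100111000011100001000011 has 16 set bits

16


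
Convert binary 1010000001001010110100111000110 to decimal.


1010000001001010110100111000110 in decimal = 1344629190

1344629190


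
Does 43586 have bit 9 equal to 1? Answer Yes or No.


0b1010101001000010, bit 9 = 1. Yes

Yes


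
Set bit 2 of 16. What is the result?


16 | (1 << 2) = 16 | 4 = 20

20


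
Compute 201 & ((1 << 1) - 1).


201 & 1 = 1

1


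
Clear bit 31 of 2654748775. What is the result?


2654748775 & ~(1 << 31) = 507265127

507265127


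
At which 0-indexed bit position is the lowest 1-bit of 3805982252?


0b11100010110110101010111000101100. Lowest set bit at position 2

2


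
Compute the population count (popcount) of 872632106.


0b110100000000110100111100101010 has 13 set bits

13


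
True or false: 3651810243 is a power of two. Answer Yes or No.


0b11011001101010100011001111000011. Multiple bits set => No

No


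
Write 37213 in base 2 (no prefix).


37213 = 1001000101011101 in binary

1001000101011101


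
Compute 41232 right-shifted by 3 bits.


0b1010000100010000 >> 3 = 0b1010000100010 = 5154

5154


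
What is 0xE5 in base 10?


E5 hex = 229 decimal

229


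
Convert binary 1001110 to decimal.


1001110 in decimal = 78

78


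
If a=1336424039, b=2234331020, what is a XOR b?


1336424039 ^ 2234331020 = 3397720555

3397720555


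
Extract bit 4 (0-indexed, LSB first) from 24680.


0b110000001101000, position 4 = 0

0


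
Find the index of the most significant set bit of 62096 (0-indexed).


0b1111001010010000. Highest set bit at position 15

15


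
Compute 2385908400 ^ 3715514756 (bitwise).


0b10001110001101100001001010110000 ^ 0b11011101011101100100000110000100 = 0b1010011010000000101001100110100 = 1396724532

1396724532


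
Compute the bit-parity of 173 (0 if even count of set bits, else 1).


0b10101101 has 5 ones => parity 1

1


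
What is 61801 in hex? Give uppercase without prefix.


61801 = F169 hex

F169


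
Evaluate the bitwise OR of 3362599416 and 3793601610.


0b11001000011011010011000111111000 | 0b11100010000111011100010001001010 = 0b11101010011111011111010111111010 = 3934123514

3934123514


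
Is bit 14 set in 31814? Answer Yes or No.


0b111110001000110, bit 14 = 1. Yes

Yes


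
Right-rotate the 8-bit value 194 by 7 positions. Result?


Rotate 0b11000010 right by 7 (8-bit) = 0b10000101 = 133

133


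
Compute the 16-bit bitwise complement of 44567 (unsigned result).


~0b1010111000010111 = 0b101000111101000 = 20968 (16-bit unsigned)

20968


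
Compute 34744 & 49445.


0b1000011110111000 & 0b1100000100100101 = 0b1000000100100000 = 33056

33056


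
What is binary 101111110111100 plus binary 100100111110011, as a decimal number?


101111110111100 + 100100111110011 = 1010100110101111 = 43439

43439


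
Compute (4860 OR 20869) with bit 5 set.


Step 1: 4860 | 20869 = 21501
Step 2: 21501 | (1 << 5) = 21501 | 32 = 21501

21501


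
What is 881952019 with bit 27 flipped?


881952019 ^ (1 << 27) = 881952019 ^ 134217728 = 1016169747

1016169747


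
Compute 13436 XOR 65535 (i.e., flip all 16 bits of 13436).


13436 ^ 65535 = 52099

52099


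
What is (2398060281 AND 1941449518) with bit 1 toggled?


Step 1: 2398060281 & 1941449518 = 44575272
Step 2: 44575272 ^ (1 << 1) = 44575272 ^ 2 = 44575274

44575274


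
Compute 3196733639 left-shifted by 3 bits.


0b10111110100010100100100011000111 << 3 = 0b10111110100010100100100011000111000 = 25573869112

25573869112


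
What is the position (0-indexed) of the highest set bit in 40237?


0b1001110100101101. Highest set bit at position 15

15


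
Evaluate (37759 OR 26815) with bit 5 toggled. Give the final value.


Step 1: 37759 | 26815 = 64511
Step 2: 64511 ^ (1 << 5) = 64511 ^ 32 = 64479

64479


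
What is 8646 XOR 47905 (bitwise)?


0b10000111000110 ^ 0b1011101100100001 = 0b1001101011100111 = 39655

39655


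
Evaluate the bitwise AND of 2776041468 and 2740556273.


0b10100101011101110000011111111100 & 0b10100011010110011001000111110001 = 0b10100001010100010000000111110000 = 2706440688

2706440688


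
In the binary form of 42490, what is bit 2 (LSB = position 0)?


0b1010010111111010, position 2 = 0

0


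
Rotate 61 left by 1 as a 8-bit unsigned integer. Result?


Rotate 0b111101 left by 1 (8-bit) = 0b1111010 = 122

122


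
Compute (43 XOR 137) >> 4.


Step 1: 43 ^ 137 = 162
Step 2: 162 >> 4 = 10

10


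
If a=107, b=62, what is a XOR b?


107 ^ 62 = 85

85


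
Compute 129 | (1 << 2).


129 | (1 << 2) = 129 | 4 = 133

133


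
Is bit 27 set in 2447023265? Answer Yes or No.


0b10010001110110101001110010100001, bit 27 = 0. No

No


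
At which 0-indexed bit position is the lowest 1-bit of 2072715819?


0b1111011100010110010001000101011. Lowest set bit at position 0

0


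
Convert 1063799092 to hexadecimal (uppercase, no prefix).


1063799092 = 3F684934 hex

3F684934


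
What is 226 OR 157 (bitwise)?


0b11100010 | 0b10011101 = 0b11111111 = 255

255


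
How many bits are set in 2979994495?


0b10110001100111110001101101111111 has 21 set bits

21


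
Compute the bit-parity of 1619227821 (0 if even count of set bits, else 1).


0b1100000100000110111010010101101 has 14 ones => parity 0

0


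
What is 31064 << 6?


0b111100101011000 << 6 = 0b111100101011000000000 = 1988096

1988096


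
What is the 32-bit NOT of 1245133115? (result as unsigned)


~0b1001010001101110011100100111011 = 0b10110101110010001100011011000100 = 3049834180 (32-bit unsigned)

3049834180


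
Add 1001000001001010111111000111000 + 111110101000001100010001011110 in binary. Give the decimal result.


1001000001001010111111000111000 + 111110101000001100010001011110 = 10000110110001100100001010010110 = 2261140118

2261140118


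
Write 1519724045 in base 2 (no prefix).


1519724045 = 1011010100101010010011000001101 in binary

1011010100101010010011000001101


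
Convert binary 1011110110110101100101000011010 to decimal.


1011110110110101100101000011010 in decimal = 1591396890

1591396890


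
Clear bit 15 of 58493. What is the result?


58493 & ~(1 << 15) = 25725

25725


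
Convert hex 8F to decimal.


8F hex = 143 decimal

143


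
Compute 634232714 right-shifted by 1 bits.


0b100101110011011001111110001010 >> 1 = 0b10010111001101100111111000101 = 317116357

317116357


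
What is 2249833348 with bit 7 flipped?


2249833348 ^ (1 << 7) = 2249833348 ^ 128 = 2249833220

2249833220


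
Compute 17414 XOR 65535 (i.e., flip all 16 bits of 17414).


17414 ^ 65535 = 48121

48121


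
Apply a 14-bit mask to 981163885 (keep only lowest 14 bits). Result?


981163885 & 16383 = 8045

8045


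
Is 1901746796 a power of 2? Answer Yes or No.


0b1110001010110100101101001101100. Multiple bits set => No

No


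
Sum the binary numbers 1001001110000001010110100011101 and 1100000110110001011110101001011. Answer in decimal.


1001001110000001010110100011101 + 1100000110110001011110101001011 = 10101010100110010110101001101000 = 2862180968

2862180968


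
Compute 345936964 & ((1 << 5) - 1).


345936964 & 31 = 4

4


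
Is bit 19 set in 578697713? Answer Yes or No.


0b100010011111100011100111110001, bit 19 = 1. Yes

Yes


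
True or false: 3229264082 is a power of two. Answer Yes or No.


0b11000000011110101010100011010010. Multiple bits set => No

No


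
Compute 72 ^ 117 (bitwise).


0b1001000 ^ 0b1110101 = 0b111101 = 61

61
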